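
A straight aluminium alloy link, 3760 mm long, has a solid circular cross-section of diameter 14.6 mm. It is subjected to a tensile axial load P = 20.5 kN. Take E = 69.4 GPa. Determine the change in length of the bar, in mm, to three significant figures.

6.63 mm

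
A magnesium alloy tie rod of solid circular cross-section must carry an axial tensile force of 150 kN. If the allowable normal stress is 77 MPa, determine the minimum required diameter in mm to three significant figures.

Required area A ≥ P/σ_allow = 150000/77 = 1948 mm².
For a solid circular section, d ≥ √(4A/π) = 49.8 mm.

49.8 mm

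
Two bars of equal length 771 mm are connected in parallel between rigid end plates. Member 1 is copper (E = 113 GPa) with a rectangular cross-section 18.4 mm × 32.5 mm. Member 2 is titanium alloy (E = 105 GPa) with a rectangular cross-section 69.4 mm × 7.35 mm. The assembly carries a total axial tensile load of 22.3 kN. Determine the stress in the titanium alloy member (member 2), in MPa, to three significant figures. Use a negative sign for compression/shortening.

A_1 = 598 mm².
A_2 = 510.1 mm².
Equal strain + equilibrium ⇒ each member carries load in proportion to AE: A₁E₁ = 67570000 N, A₂E₂ = 53560000 N, ΣAE = 121100000 N.
σ₂ = P·E₂/ΣAE = 22300·105000/121100000 = 19.33 MPa.

19.3 MPa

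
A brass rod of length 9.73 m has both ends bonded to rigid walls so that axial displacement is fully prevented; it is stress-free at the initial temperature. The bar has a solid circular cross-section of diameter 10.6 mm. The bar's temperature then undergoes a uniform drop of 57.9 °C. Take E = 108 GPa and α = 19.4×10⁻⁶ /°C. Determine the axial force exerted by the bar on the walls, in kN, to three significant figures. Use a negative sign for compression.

Free thermal expansion αLΔT = 19.4e-6 · 9730 · -57.9 = -10.93 mm.
The walls impose strain ε = −(-10.93)/9730 = 1.1233e-03; σ = Eε = 108000 · 1.1233e-03 = 121.3 MPa.
Wall reaction R = σ·A = 121.3·88.25 = 10710 N = 10.71 kN.

10.7 kN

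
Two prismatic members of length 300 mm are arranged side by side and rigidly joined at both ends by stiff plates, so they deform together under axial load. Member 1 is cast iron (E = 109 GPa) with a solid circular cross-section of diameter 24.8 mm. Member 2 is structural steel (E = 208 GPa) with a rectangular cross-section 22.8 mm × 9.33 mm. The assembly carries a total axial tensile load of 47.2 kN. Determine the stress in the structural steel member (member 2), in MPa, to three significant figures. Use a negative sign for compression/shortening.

101 MPa

A_1 = 483.1 mm².
A_2 = 212.7 mm².
Equal strain + equilibrium ⇒ each member carries load in proportion to AE: A₁E₁ = 52650000 N, A₂E₂ = 44250000 N, ΣAE = 96900000 N.
σ₂ = P·E₂/ΣAE = 47200·208000/96900000 = 101.3 MPa.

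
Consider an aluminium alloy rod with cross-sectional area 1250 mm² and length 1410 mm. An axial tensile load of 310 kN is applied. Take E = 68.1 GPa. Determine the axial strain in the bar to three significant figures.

0.00364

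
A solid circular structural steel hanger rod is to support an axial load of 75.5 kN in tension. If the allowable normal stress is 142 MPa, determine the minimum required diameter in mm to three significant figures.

Required area A ≥ P/σ_allow = 75500/142 = 531.7 mm².
For a solid circular section, d ≥ √(4A/π) = 26.02 mm.

26.0 mm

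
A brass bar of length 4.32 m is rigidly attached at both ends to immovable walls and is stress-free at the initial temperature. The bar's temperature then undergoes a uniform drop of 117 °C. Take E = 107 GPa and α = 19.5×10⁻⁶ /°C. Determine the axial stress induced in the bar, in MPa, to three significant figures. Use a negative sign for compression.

244 MPa

Free thermal expansion αLΔT = 19.5e-6 · 4320 · -117 = -9.856 mm.
The walls impose strain ε = −(-9.856)/4320 = 2.2815e-03; σ = Eε = 107000 · 2.2815e-03 = 244.1 MPa.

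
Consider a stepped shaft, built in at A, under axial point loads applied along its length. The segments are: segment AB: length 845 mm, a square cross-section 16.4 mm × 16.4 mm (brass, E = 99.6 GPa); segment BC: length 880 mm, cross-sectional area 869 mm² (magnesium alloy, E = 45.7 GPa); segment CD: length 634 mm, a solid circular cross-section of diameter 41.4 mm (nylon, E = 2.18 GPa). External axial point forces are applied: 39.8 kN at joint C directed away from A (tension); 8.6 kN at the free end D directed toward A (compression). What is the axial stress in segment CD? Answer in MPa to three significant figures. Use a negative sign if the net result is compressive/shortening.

Internal axial forces (sectioning from the free end, tension +): N_CD = -8.6 kN, N_BC = 31.2 kN, N_AB = 31.2 kN.
A_CD = 1346 mm².
σ_CD = N_CD/A_CD = -8600/1346 = -6.389 MPa.

-6.39 MPa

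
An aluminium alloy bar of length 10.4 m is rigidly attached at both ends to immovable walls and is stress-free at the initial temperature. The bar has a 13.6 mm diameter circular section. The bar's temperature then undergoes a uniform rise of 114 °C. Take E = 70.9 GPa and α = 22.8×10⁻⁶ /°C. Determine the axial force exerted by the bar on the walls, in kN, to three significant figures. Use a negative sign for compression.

Free thermal expansion αLΔT = 22.8e-6 · 10400 · 114 = 27.03 mm.
The walls impose strain ε = −(27.03)/10400 = -2.5992e-03; σ = Eε = 70900 · -2.5992e-03 = -184.3 MPa.
Wall reaction R = σ·A = -184.3·145.3 = -26770 N = -26.77 kN.

-26.8 kN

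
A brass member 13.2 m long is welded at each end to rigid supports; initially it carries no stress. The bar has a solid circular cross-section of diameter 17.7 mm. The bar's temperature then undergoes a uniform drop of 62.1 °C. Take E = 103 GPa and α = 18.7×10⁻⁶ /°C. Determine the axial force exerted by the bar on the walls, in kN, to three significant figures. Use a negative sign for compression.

Free thermal expansion αLΔT = 18.7e-6 · 13200 · -62.1 = -15.33 mm.
The walls impose strain ε = −(-15.33)/13200 = 1.1613e-03; σ = Eε = 103000 · 1.1613e-03 = 119.6 MPa.
Wall reaction R = σ·A = 119.6·246.1 = 29430 N = 29.43 kN.

29.4 kN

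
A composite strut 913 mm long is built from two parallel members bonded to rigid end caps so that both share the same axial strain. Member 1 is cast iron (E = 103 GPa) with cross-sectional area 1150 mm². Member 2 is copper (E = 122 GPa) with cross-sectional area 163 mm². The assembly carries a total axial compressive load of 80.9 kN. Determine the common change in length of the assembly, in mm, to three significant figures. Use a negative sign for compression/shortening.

Equal strain + equilibrium ⇒ each member carries load in proportion to AE: A₁E₁ = 118400000 N, A₂E₂ = 19890000 N, ΣAE = 138300000 N.
δ = PL/ΣAE = -80900·913/138300000 = -0.5339 mm.

-0.534 mm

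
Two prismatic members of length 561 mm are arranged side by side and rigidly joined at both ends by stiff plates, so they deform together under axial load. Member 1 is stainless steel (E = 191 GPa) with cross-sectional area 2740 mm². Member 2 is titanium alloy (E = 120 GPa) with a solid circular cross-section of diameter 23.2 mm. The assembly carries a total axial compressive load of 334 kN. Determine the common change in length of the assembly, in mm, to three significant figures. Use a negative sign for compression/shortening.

-0.326 mm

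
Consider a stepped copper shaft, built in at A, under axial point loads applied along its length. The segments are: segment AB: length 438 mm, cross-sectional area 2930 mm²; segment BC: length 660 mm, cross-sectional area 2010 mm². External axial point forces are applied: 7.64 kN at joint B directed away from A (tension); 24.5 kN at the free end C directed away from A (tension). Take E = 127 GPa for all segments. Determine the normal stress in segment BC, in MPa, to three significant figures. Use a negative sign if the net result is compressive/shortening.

Internal axial forces (sectioning from the free end, tension +): N_BC = 24.5 kN, N_AB = 32.14 kN.
σ_BC = N_BC/A_BC = 24500/2010 = 12.19 MPa.

12.2 MPa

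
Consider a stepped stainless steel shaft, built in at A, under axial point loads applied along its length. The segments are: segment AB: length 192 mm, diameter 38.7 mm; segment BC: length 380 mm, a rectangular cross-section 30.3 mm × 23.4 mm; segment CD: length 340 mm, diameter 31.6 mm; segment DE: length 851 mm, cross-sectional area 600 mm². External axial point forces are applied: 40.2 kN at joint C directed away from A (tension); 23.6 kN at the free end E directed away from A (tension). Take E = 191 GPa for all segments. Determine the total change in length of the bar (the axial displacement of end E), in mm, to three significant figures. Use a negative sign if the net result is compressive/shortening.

Internal axial forces (sectioning from the free end, tension +): N_DE = 23.6 kN, N_CD = 23.6 kN, N_BC = 63.8 kN, N_AB = 63.8 kN.
A_AB = 1176 mm².
A_BC = 709 mm².
A_CD = 784.3 mm².
δ_AB = 63800·192/(1176·191000) = 0.05452 mm
δ_BC = 63800·380/(709·191000) = 0.179 mm
δ_CD = 23600·340/(784.3·191000) = 0.05357 mm
δ_DE = 23600·851/(600·191000) = 0.1752 mm
δ = Σδ_i = 0.4624 mm.

0.462 mm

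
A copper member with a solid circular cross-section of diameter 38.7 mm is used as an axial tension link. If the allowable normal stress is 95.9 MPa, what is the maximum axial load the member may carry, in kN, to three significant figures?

113 kN

A = 1176 mm².
P_max = σ_allow · A = 95.9 · 1176 = 112800 N = 112.8 kN.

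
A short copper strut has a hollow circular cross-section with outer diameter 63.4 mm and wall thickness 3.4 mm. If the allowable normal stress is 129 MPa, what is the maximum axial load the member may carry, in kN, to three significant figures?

A = 640.9 mm².
P_max = σ_allow · A = 129 · 640.9 = 82670 N = 82.67 kN.

82.7 kN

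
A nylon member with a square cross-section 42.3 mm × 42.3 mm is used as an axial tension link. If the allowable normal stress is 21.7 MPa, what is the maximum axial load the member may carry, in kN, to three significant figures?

A = 1789 mm².
P_max = σ_allow · A = 21.7 · 1789 = 38830 N = 38.83 kN.

38.8 kN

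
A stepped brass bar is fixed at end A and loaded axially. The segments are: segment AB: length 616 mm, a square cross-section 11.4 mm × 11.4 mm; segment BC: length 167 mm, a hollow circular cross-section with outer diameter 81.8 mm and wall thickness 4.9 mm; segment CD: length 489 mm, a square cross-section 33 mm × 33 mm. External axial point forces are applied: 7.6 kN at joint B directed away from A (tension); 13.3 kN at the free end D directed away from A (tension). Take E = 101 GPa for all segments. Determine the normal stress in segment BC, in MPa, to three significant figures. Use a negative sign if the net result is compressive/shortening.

11.2 MPa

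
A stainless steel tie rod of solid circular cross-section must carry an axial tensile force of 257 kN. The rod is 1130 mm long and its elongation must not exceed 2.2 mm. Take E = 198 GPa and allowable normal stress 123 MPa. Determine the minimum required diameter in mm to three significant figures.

Required area A ≥ P/σ_allow = 257000/123 = 2089 mm².
For a solid circular section, d ≥ √(4A/π) = 51.58 mm.
Elongation limit: A ≥ PL/(Eδ_allow) = 257000·1130/(198000·2.2) = 666.7 mm² ⇒ d ≥ 29.14 mm.
The stress limit governs.

51.6 mm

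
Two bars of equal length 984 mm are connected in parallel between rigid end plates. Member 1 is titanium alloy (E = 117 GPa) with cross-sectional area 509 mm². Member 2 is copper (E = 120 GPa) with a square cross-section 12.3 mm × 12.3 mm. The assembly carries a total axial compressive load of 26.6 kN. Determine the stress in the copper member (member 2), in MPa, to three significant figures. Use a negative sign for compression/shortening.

-41.1 MPa

A_2 = 151.3 mm².
Equal strain + equilibrium ⇒ each member carries load in proportion to AE: A₁E₁ = 59550000 N, A₂E₂ = 18150000 N, ΣAE = 77710000 N.
σ₂ = P·E₂/ΣAE = -26600·120000/77710000 = -41.08 MPa.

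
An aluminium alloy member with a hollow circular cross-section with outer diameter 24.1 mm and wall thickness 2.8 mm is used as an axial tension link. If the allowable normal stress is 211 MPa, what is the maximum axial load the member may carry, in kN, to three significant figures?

39.5 kN

A = 187.4 mm².
P_max = σ_allow · A = 211 · 187.4 = 39530 N = 39.53 kN.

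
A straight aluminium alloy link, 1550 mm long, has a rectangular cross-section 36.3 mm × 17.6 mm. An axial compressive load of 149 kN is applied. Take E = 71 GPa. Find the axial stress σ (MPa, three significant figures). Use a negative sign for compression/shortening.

A = 638.9 mm².
σ = N/A = -149000/638.9 = -233.2 MPa.

-233 MPa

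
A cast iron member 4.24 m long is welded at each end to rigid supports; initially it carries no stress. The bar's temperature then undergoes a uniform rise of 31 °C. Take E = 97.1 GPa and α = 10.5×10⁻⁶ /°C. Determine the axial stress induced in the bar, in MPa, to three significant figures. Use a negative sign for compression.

Free thermal expansion αLΔT = 10.5e-6 · 4240 · 31 = 1.38 mm.
The walls impose strain ε = −(1.38)/4240 = -3.2550e-04; σ = Eε = 97100 · -3.2550e-04 = -31.61 MPa.

-31.6 MPa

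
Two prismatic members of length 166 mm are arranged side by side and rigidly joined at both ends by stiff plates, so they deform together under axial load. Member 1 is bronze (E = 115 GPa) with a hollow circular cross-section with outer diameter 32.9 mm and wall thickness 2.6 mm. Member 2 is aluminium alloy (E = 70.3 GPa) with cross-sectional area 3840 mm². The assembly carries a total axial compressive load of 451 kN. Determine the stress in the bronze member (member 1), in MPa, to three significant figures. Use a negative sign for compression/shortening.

A_1 = 247.5 mm².
Equal strain + equilibrium ⇒ each member carries load in proportion to AE: A₁E₁ = 28460000 N, A₂E₂ = 270000000 N, ΣAE = 298400000 N.
σ₁ = P·E₁/ΣAE = -451000·115000/298400000 = -173.8 MPa.

-174 MPa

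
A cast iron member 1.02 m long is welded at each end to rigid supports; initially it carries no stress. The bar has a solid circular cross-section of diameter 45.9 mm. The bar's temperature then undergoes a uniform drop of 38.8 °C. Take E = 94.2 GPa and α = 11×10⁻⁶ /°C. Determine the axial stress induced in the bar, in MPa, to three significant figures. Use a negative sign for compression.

Free thermal expansion αLΔT = 11e-6 · 1020 · -38.8 = -0.4353 mm.
The walls impose strain ε = −(-0.4353)/1020 = 4.2680e-04; σ = Eε = 94200 · 4.2680e-04 = 40.2 MPa.

40.2 MPa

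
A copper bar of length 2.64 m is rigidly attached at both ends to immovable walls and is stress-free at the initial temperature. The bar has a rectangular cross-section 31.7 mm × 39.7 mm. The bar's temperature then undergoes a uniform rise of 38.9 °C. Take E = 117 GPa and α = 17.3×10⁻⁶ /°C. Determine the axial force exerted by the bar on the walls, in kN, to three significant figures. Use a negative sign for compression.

Free thermal expansion αLΔT = 17.3e-6 · 2640 · 38.9 = 1.777 mm.
The walls impose strain ε = −(1.777)/2640 = -6.7297e-04; σ = Eε = 117000 · -6.7297e-04 = -78.74 MPa.
Wall reaction R = σ·A = -78.74·1258 = -99090 N = -99.09 kN.

-99.1 kN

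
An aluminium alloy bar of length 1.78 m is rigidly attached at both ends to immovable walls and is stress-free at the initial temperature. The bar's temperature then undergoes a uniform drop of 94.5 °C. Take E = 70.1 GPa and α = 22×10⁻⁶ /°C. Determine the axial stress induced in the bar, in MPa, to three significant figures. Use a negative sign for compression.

146 MPa

Free thermal expansion αLΔT = 22e-6 · 1780 · -94.5 = -3.701 mm.
The walls impose strain ε = −(-3.701)/1780 = 2.0790e-03; σ = Eε = 70100 · 2.0790e-03 = 145.7 MPa.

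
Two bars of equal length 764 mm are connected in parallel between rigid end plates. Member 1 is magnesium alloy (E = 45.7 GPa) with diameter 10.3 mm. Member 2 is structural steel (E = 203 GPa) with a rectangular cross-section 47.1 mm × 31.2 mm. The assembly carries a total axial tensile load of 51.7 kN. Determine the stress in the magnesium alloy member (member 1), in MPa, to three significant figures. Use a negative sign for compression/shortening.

7.82 MPa

A_1 = 83.32 mm².
A_2 = 1470 mm².
Equal strain + equilibrium ⇒ each member carries load in proportion to AE: A₁E₁ = 3808000 N, A₂E₂ = 298300000 N, ΣAE = 302100000 N.
σ₁ = P·E₁/ΣAE = 51700·45700/302100000 = 7.82 MPa.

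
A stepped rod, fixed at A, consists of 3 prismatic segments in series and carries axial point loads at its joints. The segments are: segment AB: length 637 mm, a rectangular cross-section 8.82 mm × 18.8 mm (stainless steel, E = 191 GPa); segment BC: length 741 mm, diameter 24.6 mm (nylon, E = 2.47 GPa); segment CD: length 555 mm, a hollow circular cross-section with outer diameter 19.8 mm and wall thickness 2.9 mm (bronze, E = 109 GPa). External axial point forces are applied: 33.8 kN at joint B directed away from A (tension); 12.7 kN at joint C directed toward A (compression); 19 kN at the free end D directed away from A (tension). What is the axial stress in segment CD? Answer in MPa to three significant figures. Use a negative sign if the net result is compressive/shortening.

Internal axial forces (sectioning from the free end, tension +): N_CD = 19 kN, N_BC = 6.3 kN, N_AB = 40.1 kN.
A_CD = 154 mm².
σ_CD = N_CD/A_CD = 19000/154 = 123.4 MPa.

123 MPa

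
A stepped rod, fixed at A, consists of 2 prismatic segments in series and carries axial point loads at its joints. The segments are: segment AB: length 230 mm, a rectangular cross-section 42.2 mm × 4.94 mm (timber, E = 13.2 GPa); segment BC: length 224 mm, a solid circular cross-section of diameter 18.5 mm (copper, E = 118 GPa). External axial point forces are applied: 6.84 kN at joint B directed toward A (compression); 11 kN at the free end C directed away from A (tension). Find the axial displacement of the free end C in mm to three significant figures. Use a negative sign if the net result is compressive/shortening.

0.425 mm

Internal axial forces (sectioning from the free end, tension +): N_BC = 11 kN, N_AB = 4.16 kN.
A_AB = 208.5 mm².
A_BC = 268.8 mm².
δ_AB = 4160·230/(208.5·13200) = 0.3477 mm
δ_BC = 11000·224/(268.8·118000) = 0.07768 mm
δ = Σδ_i = 0.4254 mm.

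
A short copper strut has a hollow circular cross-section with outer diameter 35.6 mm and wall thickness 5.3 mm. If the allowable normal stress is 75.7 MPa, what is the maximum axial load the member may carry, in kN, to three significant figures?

38.2 kN

A = 504.5 mm².
P_max = σ_allow · A = 75.7 · 504.5 = 38190 N = 38.19 kN.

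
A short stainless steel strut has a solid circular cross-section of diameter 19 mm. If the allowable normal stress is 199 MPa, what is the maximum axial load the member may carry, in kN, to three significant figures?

56.4 kN

A = 283.5 mm².
P_max = σ_allow · A = 199 · 283.5 = 56420 N = 56.42 kN.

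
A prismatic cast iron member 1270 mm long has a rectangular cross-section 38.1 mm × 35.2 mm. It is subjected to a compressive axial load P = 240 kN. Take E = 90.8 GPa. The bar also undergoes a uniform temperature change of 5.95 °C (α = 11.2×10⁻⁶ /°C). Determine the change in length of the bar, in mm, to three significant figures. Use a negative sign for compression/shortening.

-2.42 mm

A = 1341 mm².
δ_mech = NL/(AE) = -240000·1270/(1341·90800) = -2.503 mm.
δ_thermal = αLΔT = 11.2e-6·1270·5.95 = 0.08463 mm.
δ = δ_mech + δ_thermal = -2.418 mm.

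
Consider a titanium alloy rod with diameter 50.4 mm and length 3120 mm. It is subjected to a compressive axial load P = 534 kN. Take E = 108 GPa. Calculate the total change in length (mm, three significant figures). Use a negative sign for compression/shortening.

A = 1995 mm².
δ_mech = NL/(AE) = -534000·3120/(1995·108000) = -7.733 mm.

-7.73 mm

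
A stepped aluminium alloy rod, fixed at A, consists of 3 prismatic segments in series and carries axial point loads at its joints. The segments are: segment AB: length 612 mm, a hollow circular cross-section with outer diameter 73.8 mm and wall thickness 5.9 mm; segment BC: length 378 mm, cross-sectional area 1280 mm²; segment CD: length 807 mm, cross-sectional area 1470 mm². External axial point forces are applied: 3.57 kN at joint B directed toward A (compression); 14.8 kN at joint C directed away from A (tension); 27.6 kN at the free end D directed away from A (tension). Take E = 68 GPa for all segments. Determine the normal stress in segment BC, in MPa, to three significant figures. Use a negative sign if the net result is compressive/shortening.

33.1 MPa

Internal axial forces (sectioning from the free end, tension +): N_CD = 27.6 kN, N_BC = 42.4 kN, N_AB = 38.83 kN.
σ_BC = N_BC/A_BC = 42400/1280 = 33.13 MPa.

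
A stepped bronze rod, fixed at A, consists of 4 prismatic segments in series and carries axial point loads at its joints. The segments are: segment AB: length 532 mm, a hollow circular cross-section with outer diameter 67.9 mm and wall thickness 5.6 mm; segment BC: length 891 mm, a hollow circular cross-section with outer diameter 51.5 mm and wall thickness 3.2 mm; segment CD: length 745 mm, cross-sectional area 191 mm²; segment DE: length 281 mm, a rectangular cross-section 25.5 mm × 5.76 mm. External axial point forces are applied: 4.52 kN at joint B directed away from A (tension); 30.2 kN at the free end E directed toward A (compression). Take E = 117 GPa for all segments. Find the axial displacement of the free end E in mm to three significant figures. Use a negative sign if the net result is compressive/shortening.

Internal axial forces (sectioning from the free end, tension +): N_DE = -30.2 kN, N_CD = -30.2 kN, N_BC = -30.2 kN, N_AB = -25.68 kN.
A_AB = 1096 mm².
A_BC = 485.6 mm².
A_DE = 146.9 mm².
δ_AB = -25680·532/(1096·117000) = -0.1065 mm
δ_BC = -30200·891/(485.6·117000) = -0.4736 mm
δ_CD = -30200·745/(191·117000) = -1.007 mm
δ_DE = -30200·281/(146.9·117000) = -0.4938 mm
δ = Σδ_i = -2.081 mm.

-2.08 mm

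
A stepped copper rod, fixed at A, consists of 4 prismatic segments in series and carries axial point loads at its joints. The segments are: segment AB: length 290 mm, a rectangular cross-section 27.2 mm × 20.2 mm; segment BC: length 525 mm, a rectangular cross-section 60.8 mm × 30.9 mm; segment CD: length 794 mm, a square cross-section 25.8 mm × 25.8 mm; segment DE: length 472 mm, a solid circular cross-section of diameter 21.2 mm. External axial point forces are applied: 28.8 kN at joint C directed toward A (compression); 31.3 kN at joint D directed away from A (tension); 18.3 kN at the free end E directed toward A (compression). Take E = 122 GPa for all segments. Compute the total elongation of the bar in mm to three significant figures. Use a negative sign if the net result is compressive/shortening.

Internal axial forces (sectioning from the free end, tension +): N_DE = -18.3 kN, N_CD = 13 kN, N_BC = -15.8 kN, N_AB = -15.8 kN.
A_AB = 549.4 mm².
A_BC = 1879 mm².
A_CD = 665.6 mm².
A_DE = 353 mm².
δ_AB = -15800·290/(549.4·122000) = -0.06836 mm
δ_BC = -15800·525/(1879·122000) = -0.03619 mm
δ_CD = 13000·794/(665.6·122000) = 0.1271 mm
δ_DE = -18300·472/(353·122000) = -0.2006 mm
δ = Σδ_i = -0.178 mm.

-0.178 mm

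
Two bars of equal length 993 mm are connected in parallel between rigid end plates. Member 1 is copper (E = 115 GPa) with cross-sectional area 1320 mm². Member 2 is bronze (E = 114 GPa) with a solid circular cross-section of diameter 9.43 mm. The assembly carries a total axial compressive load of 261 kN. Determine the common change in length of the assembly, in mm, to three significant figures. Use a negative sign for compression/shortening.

-1.62 mm

A_2 = 69.84 mm².
Equal strain + equilibrium ⇒ each member carries load in proportion to AE: A₁E₁ = 151800000 N, A₂E₂ = 7962000 N, ΣAE = 159800000 N.
δ = PL/ΣAE = -261000·993/159800000 = -1.622 mm.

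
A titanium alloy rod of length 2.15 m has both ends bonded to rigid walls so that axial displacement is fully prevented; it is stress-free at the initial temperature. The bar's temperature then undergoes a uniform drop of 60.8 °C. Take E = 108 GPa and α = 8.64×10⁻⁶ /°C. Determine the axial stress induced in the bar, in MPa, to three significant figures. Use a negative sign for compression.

56.7 MPa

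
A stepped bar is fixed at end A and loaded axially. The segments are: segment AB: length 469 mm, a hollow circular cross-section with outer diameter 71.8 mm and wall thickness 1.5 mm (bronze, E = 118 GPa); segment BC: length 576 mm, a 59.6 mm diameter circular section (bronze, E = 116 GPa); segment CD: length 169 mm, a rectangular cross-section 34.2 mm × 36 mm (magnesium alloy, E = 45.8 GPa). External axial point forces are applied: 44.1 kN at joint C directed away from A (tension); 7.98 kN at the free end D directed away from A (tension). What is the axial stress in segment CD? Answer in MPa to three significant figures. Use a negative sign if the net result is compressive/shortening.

Internal axial forces (sectioning from the free end, tension +): N_CD = 7.98 kN, N_BC = 52.08 kN, N_AB = 52.08 kN.
A_CD = 1231 mm².
σ_CD = N_CD/A_CD = 7980/1231 = 6.481 MPa.

6.48 MPa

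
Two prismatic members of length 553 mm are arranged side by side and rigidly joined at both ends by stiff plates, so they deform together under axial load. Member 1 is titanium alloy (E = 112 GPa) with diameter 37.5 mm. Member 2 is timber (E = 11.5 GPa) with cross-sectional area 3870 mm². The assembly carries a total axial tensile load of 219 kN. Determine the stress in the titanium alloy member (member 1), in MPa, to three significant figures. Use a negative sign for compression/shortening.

146 MPa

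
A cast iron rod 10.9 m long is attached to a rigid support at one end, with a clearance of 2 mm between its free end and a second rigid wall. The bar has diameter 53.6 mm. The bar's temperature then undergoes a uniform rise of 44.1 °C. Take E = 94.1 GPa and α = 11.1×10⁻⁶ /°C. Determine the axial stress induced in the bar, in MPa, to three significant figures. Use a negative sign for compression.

Free thermal expansion αLΔT = 11.1e-6 · 10900 · 44.1 = 5.336 mm.
The walls engage after the gap closes; constrained expansion = 5.336 − 2 = 3.336 mm.
The walls impose strain ε = −(3.336)/10900 = -3.0602e-04; σ = Eε = 94100 · -3.0602e-04 = -28.8 MPa.

-28.8 MPa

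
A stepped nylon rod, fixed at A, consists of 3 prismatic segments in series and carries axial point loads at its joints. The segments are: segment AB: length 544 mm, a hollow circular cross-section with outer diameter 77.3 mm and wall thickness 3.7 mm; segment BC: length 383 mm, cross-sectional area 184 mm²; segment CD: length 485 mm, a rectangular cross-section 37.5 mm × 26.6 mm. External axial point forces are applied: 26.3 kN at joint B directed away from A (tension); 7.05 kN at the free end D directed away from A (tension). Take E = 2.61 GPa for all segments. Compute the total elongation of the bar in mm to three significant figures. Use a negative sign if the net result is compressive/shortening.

15.1 mm

Internal axial forces (sectioning from the free end, tension +): N_CD = 7.05 kN, N_BC = 7.05 kN, N_AB = 33.35 kN.
A_AB = 855.5 mm².
A_CD = 997.5 mm².
δ_AB = 33350·544/(855.5·2610) = 8.125 mm
δ_BC = 7050·383/(184·2610) = 5.623 mm
δ_CD = 7050·485/(997.5·2610) = 1.313 mm
δ = Σδ_i = 15.06 mm.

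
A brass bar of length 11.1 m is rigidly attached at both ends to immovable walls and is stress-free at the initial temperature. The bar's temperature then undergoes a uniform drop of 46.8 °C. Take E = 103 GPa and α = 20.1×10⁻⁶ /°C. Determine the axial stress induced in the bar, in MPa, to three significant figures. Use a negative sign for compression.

Free thermal expansion αLΔT = 20.1e-6 · 11100 · -46.8 = -10.44 mm.
The walls impose strain ε = −(-10.44)/11100 = 9.4068e-04; σ = Eε = 103000 · 9.4068e-04 = 96.89 MPa.

96.9 MPa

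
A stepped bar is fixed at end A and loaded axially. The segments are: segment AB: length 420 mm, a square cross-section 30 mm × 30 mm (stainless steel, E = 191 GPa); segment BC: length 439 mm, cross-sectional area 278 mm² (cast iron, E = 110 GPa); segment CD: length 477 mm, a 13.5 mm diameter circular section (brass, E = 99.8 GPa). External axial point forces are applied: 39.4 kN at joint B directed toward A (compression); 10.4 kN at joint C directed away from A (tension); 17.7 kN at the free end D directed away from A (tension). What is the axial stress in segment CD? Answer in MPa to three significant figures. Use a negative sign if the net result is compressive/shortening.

124 MPa

Internal axial forces (sectioning from the free end, tension +): N_CD = 17.7 kN, N_BC = 28.1 kN, N_AB = -11.3 kN.
A_CD = 143.1 mm².
σ_CD = N_CD/A_CD = 17700/143.1 = 123.7 MPa.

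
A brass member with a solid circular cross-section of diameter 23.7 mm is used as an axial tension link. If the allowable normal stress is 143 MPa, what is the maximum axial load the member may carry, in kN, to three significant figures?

63.1 kN

A = 441.2 mm².
P_max = σ_allow · A = 143 · 441.2 = 63080 N = 63.08 kN.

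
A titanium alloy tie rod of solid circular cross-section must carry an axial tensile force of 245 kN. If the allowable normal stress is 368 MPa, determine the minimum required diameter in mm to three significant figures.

29.1 mm

Required area A ≥ P/σ_allow = 245000/368 = 665.8 mm².
For a solid circular section, d ≥ √(4A/π) = 29.11 mm.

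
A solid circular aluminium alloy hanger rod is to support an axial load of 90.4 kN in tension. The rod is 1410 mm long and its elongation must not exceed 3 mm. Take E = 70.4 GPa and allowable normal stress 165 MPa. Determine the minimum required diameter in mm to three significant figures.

27.7 mm

Required area A ≥ P/σ_allow = 90400/165 = 547.9 mm².
For a solid circular section, d ≥ √(4A/π) = 26.41 mm.
Elongation limit: A ≥ PL/(Eδ_allow) = 90400·1410/(70400·3) = 603.5 mm² ⇒ d ≥ 27.72 mm.
The elongation limit governs.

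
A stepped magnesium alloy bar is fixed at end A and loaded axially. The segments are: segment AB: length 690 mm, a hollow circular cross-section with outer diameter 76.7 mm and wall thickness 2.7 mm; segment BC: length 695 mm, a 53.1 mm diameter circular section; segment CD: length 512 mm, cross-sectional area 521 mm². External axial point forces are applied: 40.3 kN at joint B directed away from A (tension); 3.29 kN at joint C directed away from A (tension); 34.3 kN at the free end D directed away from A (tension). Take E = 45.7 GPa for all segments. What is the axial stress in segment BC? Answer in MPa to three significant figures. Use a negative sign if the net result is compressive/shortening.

17.0 MPa

Internal axial forces (sectioning from the free end, tension +): N_CD = 34.3 kN, N_BC = 37.59 kN, N_AB = 77.89 kN.
A_BC = 2215 mm².
σ_BC = N_BC/A_BC = 37590/2215 = 16.97 MPa.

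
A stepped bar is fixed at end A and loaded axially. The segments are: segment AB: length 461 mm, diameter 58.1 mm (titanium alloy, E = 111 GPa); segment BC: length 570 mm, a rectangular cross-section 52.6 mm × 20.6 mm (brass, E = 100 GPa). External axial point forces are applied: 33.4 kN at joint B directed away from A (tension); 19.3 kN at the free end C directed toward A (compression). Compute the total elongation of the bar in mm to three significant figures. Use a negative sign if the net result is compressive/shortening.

Internal axial forces (sectioning from the free end, tension +): N_BC = -19.3 kN, N_AB = 14.1 kN.
A_AB = 2651 mm².
A_BC = 1084 mm².
δ_AB = 14100·461/(2651·111000) = 0.02209 mm
δ_BC = -19300·570/(1084·100000) = -0.1015 mm
δ = Σδ_i = -0.07944 mm.

-0.0794 mm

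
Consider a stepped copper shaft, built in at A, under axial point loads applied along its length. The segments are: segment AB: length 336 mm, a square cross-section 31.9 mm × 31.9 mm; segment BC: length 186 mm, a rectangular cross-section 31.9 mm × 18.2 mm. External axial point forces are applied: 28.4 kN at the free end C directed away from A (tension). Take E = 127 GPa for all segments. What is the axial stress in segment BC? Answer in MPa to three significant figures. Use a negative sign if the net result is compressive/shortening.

48.9 MPa

Internal axial forces (sectioning from the free end, tension +): N_BC = 28.4 kN, N_AB = 28.4 kN.
A_BC = 580.6 mm².
σ_BC = N_BC/A_BC = 28400/580.6 = 48.92 MPa.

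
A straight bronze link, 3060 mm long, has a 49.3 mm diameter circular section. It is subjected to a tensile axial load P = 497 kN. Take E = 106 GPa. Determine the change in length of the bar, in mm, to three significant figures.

A = 1909 mm².
δ_mech = NL/(AE) = 497000·3060/(1909·106000) = 7.516 mm.

7.52 mm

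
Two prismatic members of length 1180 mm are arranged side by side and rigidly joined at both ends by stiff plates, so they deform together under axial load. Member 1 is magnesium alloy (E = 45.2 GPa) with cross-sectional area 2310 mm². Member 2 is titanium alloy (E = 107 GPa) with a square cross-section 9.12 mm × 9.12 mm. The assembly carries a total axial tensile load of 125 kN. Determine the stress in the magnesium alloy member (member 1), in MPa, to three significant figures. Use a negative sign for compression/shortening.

A_2 = 83.17 mm².
Equal strain + equilibrium ⇒ each member carries load in proportion to AE: A₁E₁ = 104400000 N, A₂E₂ = 8900000 N, ΣAE = 113300000 N.
σ₁ = P·E₁/ΣAE = 125000·45200/113300000 = 49.86 MPa.

49.9 MPa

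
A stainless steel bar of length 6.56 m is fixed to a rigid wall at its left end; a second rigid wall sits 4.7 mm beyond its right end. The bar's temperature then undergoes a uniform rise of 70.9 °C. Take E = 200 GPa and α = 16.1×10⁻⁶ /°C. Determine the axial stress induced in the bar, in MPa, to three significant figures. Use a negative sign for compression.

-85.0 MPa

Free thermal expansion αLΔT = 16.1e-6 · 6560 · 70.9 = 7.488 mm.
The walls engage after the gap closes; constrained expansion = 7.488 − 4.7 = 2.788 mm.
The walls impose strain ε = −(2.788)/6560 = -4.2503e-04; σ = Eε = 200000 · -4.2503e-04 = -85.01 MPa.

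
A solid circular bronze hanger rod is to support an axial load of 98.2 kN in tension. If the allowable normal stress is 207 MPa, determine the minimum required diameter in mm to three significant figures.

Required area A ≥ P/σ_allow = 98200/207 = 474.4 mm².
For a solid circular section, d ≥ √(4A/π) = 24.58 mm.

24.6 mm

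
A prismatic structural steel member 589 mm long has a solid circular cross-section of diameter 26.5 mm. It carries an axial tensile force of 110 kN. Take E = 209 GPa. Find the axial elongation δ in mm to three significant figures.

0.562 mm

A = 551.5 mm².
δ_mech = NL/(AE) = 110000·589/(551.5·209000) = 0.5621 mm.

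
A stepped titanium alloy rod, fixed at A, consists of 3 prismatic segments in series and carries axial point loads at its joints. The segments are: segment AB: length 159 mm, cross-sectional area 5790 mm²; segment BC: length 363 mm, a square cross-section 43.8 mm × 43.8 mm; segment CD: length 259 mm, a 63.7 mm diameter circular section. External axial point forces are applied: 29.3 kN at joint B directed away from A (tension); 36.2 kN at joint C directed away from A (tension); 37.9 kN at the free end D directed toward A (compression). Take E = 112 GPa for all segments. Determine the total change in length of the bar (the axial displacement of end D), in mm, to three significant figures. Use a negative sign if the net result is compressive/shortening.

Internal axial forces (sectioning from the free end, tension +): N_CD = -37.9 kN, N_BC = -1.7 kN, N_AB = 27.6 kN.
A_BC = 1918 mm².
A_CD = 3187 mm².
δ_AB = 27600·159/(5790·112000) = 0.006767 mm
δ_BC = -1700·363/(1918·112000) = -0.002872 mm
δ_CD = -37900·259/(3187·112000) = -0.0275 mm
δ = Σδ_i = -0.02361 mm.

-0.0236 mm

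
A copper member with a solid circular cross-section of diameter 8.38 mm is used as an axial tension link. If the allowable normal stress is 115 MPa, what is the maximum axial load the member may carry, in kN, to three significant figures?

6.34 kN

A = 55.15 mm².
P_max = σ_allow · A = 115 · 55.15 = 6343 N = 6.343 kN.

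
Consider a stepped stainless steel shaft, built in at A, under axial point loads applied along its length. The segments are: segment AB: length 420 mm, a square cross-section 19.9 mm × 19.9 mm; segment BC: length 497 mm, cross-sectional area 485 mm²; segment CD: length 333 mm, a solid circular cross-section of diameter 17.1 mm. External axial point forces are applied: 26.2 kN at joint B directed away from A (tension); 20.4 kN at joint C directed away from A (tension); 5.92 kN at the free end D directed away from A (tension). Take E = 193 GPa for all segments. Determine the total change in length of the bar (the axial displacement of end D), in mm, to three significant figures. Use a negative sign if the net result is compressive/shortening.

0.473 mm

Internal axial forces (sectioning from the free end, tension +): N_CD = 5.92 kN, N_BC = 26.32 kN, N_AB = 52.52 kN.
A_AB = 396 mm².
A_CD = 229.7 mm².
δ_AB = 52520·420/(396·193000) = 0.2886 mm
δ_BC = 26320·497/(485·193000) = 0.1397 mm
δ_CD = 5920·333/(229.7·193000) = 0.04448 mm
δ = Σδ_i = 0.4728 mm.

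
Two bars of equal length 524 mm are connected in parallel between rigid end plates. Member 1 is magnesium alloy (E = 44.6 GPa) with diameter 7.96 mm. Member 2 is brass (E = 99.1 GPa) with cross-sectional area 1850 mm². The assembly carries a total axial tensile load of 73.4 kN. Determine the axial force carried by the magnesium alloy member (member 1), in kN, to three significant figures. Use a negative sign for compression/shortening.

0.878 kN

A_1 = 49.76 mm².
Equal strain + equilibrium ⇒ each member carries load in proportion to AE: A₁E₁ = 2219000 N, A₂E₂ = 183300000 N, ΣAE = 185600000 N.
F₁ = P·A₁E₁/ΣAE = 73400·2219000/185600000 = 878 N.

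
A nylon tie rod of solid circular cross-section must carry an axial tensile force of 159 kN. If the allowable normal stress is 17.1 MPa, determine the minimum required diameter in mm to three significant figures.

109 mm

Required area A ≥ P/σ_allow = 159000/17.1 = 9298 mm².
For a solid circular section, d ≥ √(4A/π) = 108.8 mm.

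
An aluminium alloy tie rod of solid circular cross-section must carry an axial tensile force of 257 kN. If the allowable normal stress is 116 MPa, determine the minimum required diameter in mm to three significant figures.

53.1 mm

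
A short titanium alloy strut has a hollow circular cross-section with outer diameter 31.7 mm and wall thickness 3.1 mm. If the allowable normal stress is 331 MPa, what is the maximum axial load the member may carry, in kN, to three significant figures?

A = 278.5 mm².
P_max = σ_allow · A = 331 · 278.5 = 92190 N = 92.19 kN.

92.2 kN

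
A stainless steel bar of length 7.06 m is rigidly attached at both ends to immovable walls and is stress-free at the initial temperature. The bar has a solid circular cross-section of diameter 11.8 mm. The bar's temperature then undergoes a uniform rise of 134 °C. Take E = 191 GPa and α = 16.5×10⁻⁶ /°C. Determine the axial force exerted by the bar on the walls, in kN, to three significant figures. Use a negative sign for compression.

-46.2 kN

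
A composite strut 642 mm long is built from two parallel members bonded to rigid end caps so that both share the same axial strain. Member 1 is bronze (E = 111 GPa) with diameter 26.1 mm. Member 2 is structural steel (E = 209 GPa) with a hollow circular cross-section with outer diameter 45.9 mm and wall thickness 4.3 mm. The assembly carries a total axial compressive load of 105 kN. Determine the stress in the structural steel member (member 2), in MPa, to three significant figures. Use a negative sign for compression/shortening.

-124 MPa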